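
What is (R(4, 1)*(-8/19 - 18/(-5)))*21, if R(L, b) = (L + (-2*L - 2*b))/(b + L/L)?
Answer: -19026/95 ≈ -200.27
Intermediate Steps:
R(L, b) = (-L - 2*b)/(1 + b) (R(L, b) = (-L - 2*b)/(b + 1) = (-L - 2*b)/(1 + b))
(R(4, 1)*(-8/19 - 18/(-5)))*21 = (((-1*4 - 2*1)/(1 + 1))*(-8/19 - 18/(-5)))*21 = (((-4 - 2)/2)*(-8*1/19 - 18*(-⅕)))*21 = (((½)*(-6))*(-8/19 + 18/5))*21 = -3*302/95*21 = -906/95*21 = -19026/95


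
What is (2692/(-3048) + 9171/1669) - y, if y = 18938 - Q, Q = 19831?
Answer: 1141562819/1271778 ≈ 897.61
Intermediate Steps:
y = -893 (y = 18938 - 1*19831 = 18938 - 19831 = -893)
(2692/(-3048) + 9171/1669) - y = (2692/(-3048) + 9171/1669) - 1*(-893) = (2692*(-1/3048) + 9171*(1/1669)) + 893 = (-673/762 + 9171/1669) + 893 = 5865065/1271778 + 893 = 1141562819/1271778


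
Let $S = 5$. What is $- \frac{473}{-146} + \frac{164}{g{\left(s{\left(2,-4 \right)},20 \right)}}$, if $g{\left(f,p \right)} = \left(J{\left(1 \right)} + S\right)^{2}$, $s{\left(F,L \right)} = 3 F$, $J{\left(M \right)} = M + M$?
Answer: $\frac{47121}{7154} \approx 6.5867$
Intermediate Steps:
$J{\left(M \right)} = 2 M$
$g{\left(f,p \right)} = 49$ ($g{\left(f,p \right)} = \left(2 \cdot 1 + 5\right)^{2} = \left(2 + 5\right)^{2} = 7^{2} = 49$)
$- \frac{473}{-146} + \frac{164}{g{\left(s{\left(2,-4 \right)},20 \right)}} = - \frac{473}{-146} + \frac{164}{49} = \left(-473\right) \left(- \frac{1}{146}\right) + 164 \cdot \frac{1}{49} = \frac{473}{146} + \frac{164}{49} = \frac{47121}{7154}$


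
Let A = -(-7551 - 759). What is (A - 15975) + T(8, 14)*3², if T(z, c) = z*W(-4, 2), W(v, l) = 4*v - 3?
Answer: -9033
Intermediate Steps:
A = 8310 (A = -1*(-8310) = 8310)
W(v, l) = -3 + 4*v
T(z, c) = -19*z (T(z, c) = z*(-3 + 4*(-4)) = z*(-3 - 16) = z*(-19) = -19*z)
(A - 15975) + T(8, 14)*3² = (8310 - 15975) - 19*8*3² = -7665 - 152*9 = -7665 - 1368 = -9033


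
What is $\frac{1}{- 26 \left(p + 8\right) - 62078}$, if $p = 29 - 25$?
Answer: $- \frac{1}{62390} \approx -1.6028 \cdot 10^{-5}$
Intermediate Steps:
$p = 4$ ($p = 29 - 25 = 4$)
$\frac{1}{- 26 \left(p + 8\right) - 62078} = \frac{1}{- 26 \left(4 + 8\right) - 62078} = \frac{1}{\left(-26\right) 12 - 62078} = \frac{1}{-312 - 62078} = \frac{1}{-62390} = - \frac{1}{62390}$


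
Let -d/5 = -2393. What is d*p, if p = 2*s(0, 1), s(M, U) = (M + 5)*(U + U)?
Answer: 239300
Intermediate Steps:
d = 11965 (d = -5*(-2393) = 11965)
s(M, U) = 2*U*(5 + M) (s(M, U) = (5 + M)*(2*U) = 2*U*(5 + M))
p = 20 (p = 2*(2*1*(5 + 0)) = 2*(2*1*5) = 2*10 = 20)
d*p = 11965*20 = 239300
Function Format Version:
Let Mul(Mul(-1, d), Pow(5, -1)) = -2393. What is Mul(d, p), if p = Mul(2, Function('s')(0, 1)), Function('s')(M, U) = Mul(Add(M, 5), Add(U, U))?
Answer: 239300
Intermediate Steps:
d = 11965 (d = Mul(-5, -2393) = 11965)
Function('s')(M, U) = Mul(2, U, Add(5, M)) (Function('s')(M, U) = Mul(Add(5, M), Mul(2, U)) = Mul(2, U, Add(5, M)))
p = 20 (p = Mul(2, Mul(2, 1, Add(5, 0))) = Mul(2, Mul(2, 1, 5)) = Mul(2, 10) = 20)
Mul(d, p) = Mul(11965, 20) = 239300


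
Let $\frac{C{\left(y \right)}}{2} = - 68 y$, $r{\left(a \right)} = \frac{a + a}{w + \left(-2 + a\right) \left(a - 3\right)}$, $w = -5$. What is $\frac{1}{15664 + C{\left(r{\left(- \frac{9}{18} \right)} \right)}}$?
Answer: $\frac{15}{235504} \approx 6.3693 \cdot 10^{-5}$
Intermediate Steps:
$r{\left(a \right)} = \frac{2 a}{-5 + \left(-3 + a\right) \left(-2 + a\right)}$ ($r{\left(a \right)} = \frac{a + a}{-5 + \left(-2 + a\right) \left(a - 3\right)} = \frac{2 a}{-5 + \left(-2 + a\right) \left(-3 + a\right)} = \frac{2 a}{-5 + \left(-3 + a\right) \left(-2 + a\right)}$)
$C{\left(y \right)} = - 136 y$ ($C{\left(y \right)} = 2 \left(- 68 y\right) = - 136 y$)
$\frac{1}{15664 + C{\left(r{\left(- \frac{9}{18} \right)} \right)}} = \frac{1}{15664 - 136 \frac{2 \left(- \frac{9}{18}\right)}{1 + \left(- \frac{9}{18}\right)^{2} - 5 \left(- \frac{9}{18}\right)}} = \frac{1}{15664 - 136 \frac{2 \left(\left(-9\right) \frac{1}{18}\right)}{1 + \left(\left(-9\right) \frac{1}{18}\right)^{2} - 5 \left(\left(-9\right) \frac{1}{18}\right)}} = \frac{1}{15664 - 136 \cdot 2 \left(- \frac{1}{2}\right) \frac{1}{1 + \left(- \frac{1}{2}\right)^{2} - - \frac{5}{2}}} = \frac{1}{15664 - 136 \cdot 2 \left(- \frac{1}{2}\right) \frac{1}{1 + \frac{1}{4} + \frac{5}{2}}} = \frac{1}{15664 - 136 \cdot 2 \left(- \frac{1}{2}\right) \frac{1}{\frac{15}{4}}} = \frac{1}{15664 - 136 \cdot 2 \left(- \frac{1}{2}\right) \frac{4}{15}} = \frac{1}{15664 - - \frac{544}{15}} = \frac{1}{15664 + \frac{544}{15}} = \frac{1}{\frac{235504}{15}} = \frac{15}{235504}$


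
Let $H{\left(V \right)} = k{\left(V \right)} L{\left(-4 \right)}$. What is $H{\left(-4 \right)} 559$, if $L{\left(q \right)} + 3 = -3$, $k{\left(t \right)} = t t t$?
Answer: $214656$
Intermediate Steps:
$k{\left(t \right)} = t^{3}$ ($k{\left(t \right)} = t^{2} t = t^{3}$)
$L{\left(q \right)} = -6$ ($L{\left(q \right)} = -3 - 3 = -6$)
$H{\left(V \right)} = - 6 V^{3}$ ($H{\left(V \right)} = V^{3} \left(-6\right) = - 6 V^{3}$)
$H{\left(-4 \right)} 559 = - 6 \left(-4\right)^{3} \cdot 559 = \left(-6\right) \left(-64\right) 559 = 384 \cdot 559 = 214656$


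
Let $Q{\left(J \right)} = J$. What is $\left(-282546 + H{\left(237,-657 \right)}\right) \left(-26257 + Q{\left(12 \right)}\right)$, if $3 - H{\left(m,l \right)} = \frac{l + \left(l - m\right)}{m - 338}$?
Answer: $\frac{748990150530}{101} \approx 7.4157 \cdot 10^{9}$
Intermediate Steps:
$H{\left(m,l \right)} = 3 - \frac{- m + 2 l}{-338 + m}$ ($H{\left(m,l \right)} = 3 - \frac{l + \left(l - m\right)}{m - 338} = 3 - \frac{- m + 2 l}{-338 + m}$)
$\left(-282546 + H{\left(237,-657 \right)}\right) \left(-26257 + Q{\left(12 \right)}\right) = \left(-282546 + \frac{2 \left(-507 - -657 + 2 \cdot 237\right)}{-338 + 237}\right) \left(-26257 + 12\right) = \left(-282546 + \frac{2 \left(-507 + 657 + 474\right)}{-101}\right) \left(-26245\right) = \left(-282546 + 2 \left(- \frac{1}{101}\right) 624\right) \left(-26245\right) = \left(-282546 - \frac{1248}{101}\right) \left(-26245\right) = \left(- \frac{28538394}{101}\right) \left(-26245\right) = \frac{748990150530}{101}$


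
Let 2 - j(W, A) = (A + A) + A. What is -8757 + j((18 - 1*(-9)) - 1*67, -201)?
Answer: -8152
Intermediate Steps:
j(W, A) = 2 - 3*A (j(W, A) = 2 - ((A + A) + A) = 2 - (2*A + A) = 2 - 3*A)
-8757 + j((18 - 1*(-9)) - 1*67, -201) = -8757 + (2 - 3*(-201)) = -8757 + (2 + 603) = -8757 + 605 = -8152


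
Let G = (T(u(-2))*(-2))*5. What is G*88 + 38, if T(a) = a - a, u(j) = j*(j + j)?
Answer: 38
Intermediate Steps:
u(j) = 2*j² (u(j) = j*(2*j) = 2*j²)
T(a) = 0
G = 0 (G = (0*(-2))*5 = 0*5 = 0)
G*88 + 38 = 0*88 + 38 = 0 + 38 = 38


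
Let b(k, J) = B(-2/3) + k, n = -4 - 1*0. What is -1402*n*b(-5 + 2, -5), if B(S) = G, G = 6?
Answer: 16824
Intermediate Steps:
n = -4 (n = -4 + 0 = -4)
B(S) = 6
b(k, J) = 6 + k
-1402*n*b(-5 + 2, -5) = -(-5608)*(6 + (-5 + 2)) = -(-5608)*(6 - 3) = -(-5608)*3 = -1402*(-12) = 16824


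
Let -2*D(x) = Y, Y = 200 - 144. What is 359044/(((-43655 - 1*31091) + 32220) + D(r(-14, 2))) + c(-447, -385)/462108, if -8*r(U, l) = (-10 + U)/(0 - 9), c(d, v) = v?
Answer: -82966744021/9832271916 ≈ -8.4382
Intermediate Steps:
r(U, l) = -5/36 + U/72 (r(U, l) = -(-10 + U)/(8*(0 - 9)) = -(-10 + U)/(8*(-9)) = -(-10 + U)*(-1)/(8*9) = -(10/9 - U/9)/8 = -5/36 + U/72)
Y = 56
D(x) = -28 (D(x) = -½*56 = -28)
359044/(((-43655 - 1*31091) + 32220) + D(r(-14, 2))) + c(-447, -385)/462108 = 359044/(((-43655 - 1*31091) + 32220) - 28) - 385/462108 = 359044/(((-43655 - 31091) + 32220) - 28) - 385*1/462108 = 359044/((-74746 + 32220) - 28) - 385/462108 = 359044/(-42526 - 28) - 385/462108 = 359044/(-42554) - 385/462108 = 359044*(-1/42554) - 385/462108 = -179522/21277 - 385/462108 = -82966744021/9832271916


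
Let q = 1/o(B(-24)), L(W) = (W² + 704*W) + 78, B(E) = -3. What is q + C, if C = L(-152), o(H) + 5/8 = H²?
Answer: -5616334/67 ≈ -83826.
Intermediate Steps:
o(H) = -5/8 + H²
L(W) = 78 + W² + 704*W
C = -83826 (C = 78 + (-152)² + 704*(-152) = 78 + 23104 - 107008 = -83826)
q = 8/67 (q = 1/(-5/8 + (-3)²) = 1/(-5/8 + 9) = 1/(67/8) = 8/67 ≈ 0.11940)
q + C = 8/67 - 83826 = -5616334/67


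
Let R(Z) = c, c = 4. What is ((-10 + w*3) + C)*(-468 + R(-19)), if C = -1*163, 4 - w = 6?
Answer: 83056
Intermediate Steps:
w = -2 (w = 4 - 1*6 = 4 - 6 = -2)
R(Z) = 4
C = -163
((-10 + w*3) + C)*(-468 + R(-19)) = ((-10 - 2*3) - 163)*(-468 + 4) = ((-10 - 6) - 163)*(-464) = (-16 - 163)*(-464) = -179*(-464) = 83056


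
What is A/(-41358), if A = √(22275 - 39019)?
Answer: -I*√4186/20679 ≈ -0.0031287*I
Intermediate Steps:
A = 2*I*√4186 (A = √(-16744) = 2*I*√4186 ≈ 129.4*I)
A/(-41358) = (2*I*√4186)/(-41358) = (2*I*√4186)*(-1/41358) = -I*√4186/20679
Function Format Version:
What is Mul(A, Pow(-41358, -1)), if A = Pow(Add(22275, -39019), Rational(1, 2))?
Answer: Mul(Rational(-1, 20679), I, Pow(4186, Rational(1, 2))) ≈ Mul(-0.0031287, I)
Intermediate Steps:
A = Mul(2, I, Pow(4186, Rational(1, 2))) (A = Pow(-16744, Rational(1, 2)) = Mul(2, I, Pow(4186, Rational(1, 2))) ≈ Mul(129.40, I))
Mul(A, Pow(-41358, -1)) = Mul(Mul(2, I, Pow(4186, Rational(1, 2))), Pow(-41358, -1)) = Mul(Mul(2, I, Pow(4186, Rational(1, 2))), Rational(-1, 41358)) = Mul(Rational(-1, 20679), I, Pow(4186, Rational(1, 2)))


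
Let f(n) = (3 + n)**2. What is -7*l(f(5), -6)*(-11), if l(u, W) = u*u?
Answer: 315392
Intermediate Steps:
l(u, W) = u**2
-7*l(f(5), -6)*(-11) = -7*(3 + 5)**4*(-11) = -7*(8**2)**2*(-11) = -7*64**2*(-11) = -7*4096*(-11) = -28672*(-11) = 315392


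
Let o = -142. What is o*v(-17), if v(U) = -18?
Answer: 2556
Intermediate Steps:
o*v(-17) = -142*(-18) = 2556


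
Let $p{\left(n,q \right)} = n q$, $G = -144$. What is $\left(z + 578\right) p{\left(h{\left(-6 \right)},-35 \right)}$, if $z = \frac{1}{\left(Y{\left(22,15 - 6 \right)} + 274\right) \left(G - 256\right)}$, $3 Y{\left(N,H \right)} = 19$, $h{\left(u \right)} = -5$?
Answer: $\frac{1361074379}{13456} \approx 1.0115 \cdot 10^{5}$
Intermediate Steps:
$Y{\left(N,H \right)} = \frac{19}{3}$ ($Y{\left(N,H \right)} = \frac{1}{3} \cdot 19 = \frac{19}{3}$)
$z = - \frac{3}{336400}$ ($z = \frac{1}{\left(\frac{19}{3} + 274\right) \left(-144 - 256\right)} = \frac{1}{\frac{841}{3} \left(-400\right)} = \frac{1}{- \frac{336400}{3}} = - \frac{3}{336400} \approx -8.918 \cdot 10^{-6}$)
$\left(z + 578\right) p{\left(h{\left(-6 \right)},-35 \right)} = \left(- \frac{3}{336400} + 578\right) \left(\left(-5\right) \left(-35\right)\right) = \frac{194439197}{336400} \cdot 175 = \frac{1361074379}{13456}$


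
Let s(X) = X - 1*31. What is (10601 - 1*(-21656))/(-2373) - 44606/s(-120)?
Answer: 100979231/358323 ≈ 281.81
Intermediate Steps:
s(X) = -31 + X (s(X) = X - 31 = -31 + X)
(10601 - 1*(-21656))/(-2373) - 44606/s(-120) = (10601 - 1*(-21656))/(-2373) - 44606/(-31 - 120) = (10601 + 21656)*(-1/2373) - 44606/(-151) = 32257*(-1/2373) - 44606*(-1/151) = -32257/2373 + 44606/151 = 100979231/358323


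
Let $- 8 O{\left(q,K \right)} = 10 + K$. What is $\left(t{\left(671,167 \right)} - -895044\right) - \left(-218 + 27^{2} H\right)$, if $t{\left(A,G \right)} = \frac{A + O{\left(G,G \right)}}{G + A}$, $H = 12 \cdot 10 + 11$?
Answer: $\frac{5361616343}{6704} \approx 7.9976 \cdot 10^{5}$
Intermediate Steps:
$O{\left(q,K \right)} = - \frac{5}{4} - \frac{K}{8}$ ($O{\left(q,K \right)} = - \frac{10 + K}{8} = - \frac{5}{4} - \frac{K}{8}$)
$H = 131$ ($H = 120 + 11 = 131$)
$t{\left(A,G \right)} = \frac{- \frac{5}{4} + A - \frac{G}{8}}{A + G}$ ($t{\left(A,G \right)} = \frac{A - \left(\frac{5}{4} + \frac{G}{8}\right)}{G + A} = \frac{- \frac{5}{4} + A - \frac{G}{8}}{A + G}$)
$\left(t{\left(671,167 \right)} - -895044\right) - \left(-218 + 27^{2} H\right) = \left(\frac{- \frac{5}{4} + 671 - \frac{167}{8}}{671 + 167} - -895044\right) - \left(-218 + 27^{2} \cdot 131\right) = \left(\frac{- \frac{5}{4} + 671 - \frac{167}{8}}{838} + 895044\right) - \left(-218 + 729 \cdot 131\right) = \left(\frac{1}{838} \cdot \frac{5191}{8} + 895044\right) - \left(-218 + 95499\right) = \left(\frac{5191}{6704} + 895044\right) - 95281 = \frac{6000380167}{6704} - 95281 = \frac{5361616343}{6704}$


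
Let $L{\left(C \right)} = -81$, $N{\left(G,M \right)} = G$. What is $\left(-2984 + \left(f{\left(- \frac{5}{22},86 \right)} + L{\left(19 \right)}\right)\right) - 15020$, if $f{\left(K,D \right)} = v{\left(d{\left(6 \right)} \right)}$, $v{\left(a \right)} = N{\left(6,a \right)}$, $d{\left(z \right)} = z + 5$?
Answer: $-18079$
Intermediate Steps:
$d{\left(z \right)} = 5 + z$
$v{\left(a \right)} = 6$
$f{\left(K,D \right)} = 6$
$\left(-2984 + \left(f{\left(- \frac{5}{22},86 \right)} + L{\left(19 \right)}\right)\right) - 15020 = \left(-2984 + \left(6 - 81\right)\right) - 15020 = \left(-2984 - 75\right) - 15020 = -3059 - 15020 = -18079$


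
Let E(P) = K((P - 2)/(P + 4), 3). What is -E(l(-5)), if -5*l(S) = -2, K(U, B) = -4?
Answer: 4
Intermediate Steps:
l(S) = 2/5 (l(S) = -1/5*(-2) = 2/5)
E(P) = -4
-E(l(-5)) = -1*(-4) = 4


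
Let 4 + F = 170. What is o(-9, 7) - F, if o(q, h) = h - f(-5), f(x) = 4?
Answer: -163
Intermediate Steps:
F = 166 (F = -4 + 170 = 166)
o(q, h) = -4 + h (o(q, h) = h - 1*4 = h - 4 = -4 + h)
o(-9, 7) - F = (-4 + 7) - 1*166 = 3 - 166 = -163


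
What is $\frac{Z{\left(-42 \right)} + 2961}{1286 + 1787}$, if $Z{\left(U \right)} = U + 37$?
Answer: $\frac{2956}{3073} \approx 0.96193$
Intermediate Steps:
$Z{\left(U \right)} = 37 + U$
$\frac{Z{\left(-42 \right)} + 2961}{1286 + 1787} = \frac{\left(37 - 42\right) + 2961}{1286 + 1787} = \frac{-5 + 2961}{3073} = 2956 \cdot \frac{1}{3073} = \frac{2956}{3073}$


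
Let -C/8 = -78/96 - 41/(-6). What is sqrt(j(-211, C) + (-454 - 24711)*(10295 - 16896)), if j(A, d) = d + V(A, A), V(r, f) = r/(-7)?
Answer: sqrt(293025355266)/42 ≈ 12889.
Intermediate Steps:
V(r, f) = -r/7 (V(r, f) = r*(-1/7) = -r/7)
C = -289/6 (C = -8*(-78/96 - 41/(-6)) = -8*(-78*1/96 - 41*(-1/6)) = -8*(-13/16 + 41/6) = -8*289/48 = -289/6 ≈ -48.167)
j(A, d) = d - A/7
sqrt(j(-211, C) + (-454 - 24711)*(10295 - 16896)) = sqrt((-289/6 - 1/7*(-211)) + (-454 - 24711)*(10295 - 16896)) = sqrt((-289/6 + 211/7) - 25165*(-6601)) = sqrt(-757/42 + 166114165) = sqrt(6976794173/42) = sqrt(293025355266)/42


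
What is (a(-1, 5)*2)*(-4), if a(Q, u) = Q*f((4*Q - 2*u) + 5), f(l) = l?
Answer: -72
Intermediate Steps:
a(Q, u) = Q*(5 - 2*u + 4*Q) (a(Q, u) = Q*((4*Q - 2*u) + 5) = Q*((-2*u + 4*Q) + 5) = Q*(5 - 2*u + 4*Q))
(a(-1, 5)*2)*(-4) = (-(5 - 2*5 + 4*(-1))*2)*(-4) = (-(5 - 10 - 4)*2)*(-4) = (-1*(-9)*2)*(-4) = (9*2)*(-4) = 18*(-4) = -72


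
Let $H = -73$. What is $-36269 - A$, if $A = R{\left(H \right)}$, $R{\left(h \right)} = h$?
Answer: $-36196$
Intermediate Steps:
$A = -73$
$-36269 - A = -36269 - -73 = -36269 + 73 = -36196$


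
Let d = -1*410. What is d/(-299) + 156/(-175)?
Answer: 25106/52325 ≈ 0.47981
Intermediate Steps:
d = -410
d/(-299) + 156/(-175) = -410/(-299) + 156/(-175) = -410*(-1/299) + 156*(-1/175) = 410/299 - 156/175 = 25106/52325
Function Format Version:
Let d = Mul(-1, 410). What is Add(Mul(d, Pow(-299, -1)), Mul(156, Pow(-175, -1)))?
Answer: Rational(25106, 52325) ≈ 0.47981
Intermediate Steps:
d = -410
Add(Mul(d, Pow(-299, -1)), Mul(156, Pow(-175, -1))) = Add(Mul(-410, Pow(-299, -1)), Mul(156, Pow(-175, -1))) = Add(Mul(-410, Rational(-1, 299)), Mul(156, Rational(-1, 175))) = Add(Rational(410, 299), Rational(-156, 175)) = Rational(25106, 52325)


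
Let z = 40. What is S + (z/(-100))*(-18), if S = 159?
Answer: 831/5 ≈ 166.20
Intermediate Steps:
S + (z/(-100))*(-18) = 159 + (40/(-100))*(-18) = 159 + (40*(-1/100))*(-18) = 159 - 2/5*(-18) = 159 + 36/5 = 831/5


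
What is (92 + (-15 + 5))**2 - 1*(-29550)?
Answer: 36274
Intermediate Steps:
(92 + (-15 + 5))**2 - 1*(-29550) = (92 - 10)**2 + 29550 = 82**2 + 29550 = 6724 + 29550 = 36274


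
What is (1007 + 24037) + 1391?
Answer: 26435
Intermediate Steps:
(1007 + 24037) + 1391 = 25044 + 1391 = 26435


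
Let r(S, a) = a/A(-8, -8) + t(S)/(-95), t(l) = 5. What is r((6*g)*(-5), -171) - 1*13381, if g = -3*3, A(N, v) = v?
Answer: -2030671/152 ≈ -13360.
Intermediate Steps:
g = -9
r(S, a) = -1/19 - a/8 (r(S, a) = a/(-8) + 5/(-95) = a*(-⅛) + 5*(-1/95) = -a/8 - 1/19 = -1/19 - a/8)
r((6*g)*(-5), -171) - 1*13381 = (-1/19 - ⅛*(-171)) - 1*13381 = (-1/19 + 171/8) - 13381 = 3241/152 - 13381 = -2030671/152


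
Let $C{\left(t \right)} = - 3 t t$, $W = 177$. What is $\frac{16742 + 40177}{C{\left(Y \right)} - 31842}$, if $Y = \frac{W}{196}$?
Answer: $- \frac{728866768}{407778753} \approx -1.7874$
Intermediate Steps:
$Y = \frac{177}{196} \approx 0.90306$
$C{\left(t \right)} = - 3 t^{2}$
$\frac{16742 + 40177}{C{\left(Y \right)} - 31842} = \frac{16742 + 40177}{- 3 \left(\frac{177}{196}\right)^{2} - 31842} = \frac{56919}{\left(-3\right) \frac{31329}{38416} - 31842} = \frac{56919}{- \frac{93987}{38416} - 31842} = \frac{56919}{- \frac{1223336259}{38416}} = 56919 \left(- \frac{38416}{1223336259}\right) = - \frac{728866768}{407778753}$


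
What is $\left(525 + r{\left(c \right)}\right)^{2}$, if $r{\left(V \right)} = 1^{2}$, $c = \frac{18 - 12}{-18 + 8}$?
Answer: $276676$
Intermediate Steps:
$c = - \frac{3}{5}$ ($c = \frac{6}{-10} = 6 \left(- \frac{1}{10}\right) = - \frac{3}{5} \approx -0.6$)
$r{\left(V \right)} = 1$
$\left(525 + r{\left(c \right)}\right)^{2} = \left(525 + 1\right)^{2} = 526^{2} = 276676$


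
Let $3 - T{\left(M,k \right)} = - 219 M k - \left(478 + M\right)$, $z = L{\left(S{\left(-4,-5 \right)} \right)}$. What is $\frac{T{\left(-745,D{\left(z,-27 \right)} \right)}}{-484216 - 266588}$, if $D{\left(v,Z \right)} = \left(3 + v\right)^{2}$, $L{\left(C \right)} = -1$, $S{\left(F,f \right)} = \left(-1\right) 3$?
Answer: $\frac{54407}{62567} \approx 0.86958$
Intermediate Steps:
$S{\left(F,f \right)} = -3$
$z = -1$
$T{\left(M,k \right)} = 481 + M + 219 M k$ ($T{\left(M,k \right)} = 3 - \left(- 219 M k - \left(478 + M\right)\right) = 3 - \left(-478 - M - 219 M k\right) = 3 + \left(478 + M + 219 M k\right) = 481 + M + 219 M k$)
$\frac{T{\left(-745,D{\left(z,-27 \right)} \right)}}{-484216 - 266588} = \frac{481 - 745 + 219 \left(-745\right) \left(3 - 1\right)^{2}}{-484216 - 266588} = \frac{481 - 745 + 219 \left(-745\right) 2^{2}}{-750804} = \left(481 - 745 + 219 \left(-745\right) 4\right) \left(- \frac{1}{750804}\right) = \left(481 - 745 - 652620\right) \left(- \frac{1}{750804}\right) = \left(-652884\right) \left(- \frac{1}{750804}\right) = \frac{54407}{62567}$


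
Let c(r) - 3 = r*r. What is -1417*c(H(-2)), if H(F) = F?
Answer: -9919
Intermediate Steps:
c(r) = 3 + r**2 (c(r) = 3 + r*r = 3 + r**2)
-1417*c(H(-2)) = -1417*(3 + (-2)**2) = -1417*(3 + 4) = -1417*7 = -9919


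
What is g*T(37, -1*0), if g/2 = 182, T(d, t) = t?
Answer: 0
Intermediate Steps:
g = 364 (g = 2*182 = 364)
g*T(37, -1*0) = 364*(-1*0) = 364*0 = 0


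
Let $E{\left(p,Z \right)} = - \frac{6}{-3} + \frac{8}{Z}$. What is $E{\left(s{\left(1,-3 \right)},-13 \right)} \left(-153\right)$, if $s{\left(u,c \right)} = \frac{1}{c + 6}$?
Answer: $- \frac{2754}{13} \approx -211.85$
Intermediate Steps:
$s{\left(u,c \right)} = \frac{1}{6 + c}$
$E{\left(p,Z \right)} = 2 + \frac{8}{Z}$ ($E{\left(p,Z \right)} = \left(-6\right) \left(- \frac{1}{3}\right) + \frac{8}{Z} = 2 + \frac{8}{Z}$)
$E{\left(s{\left(1,-3 \right)},-13 \right)} \left(-153\right) = \left(2 + \frac{8}{-13}\right) \left(-153\right) = \left(2 + 8 \left(- \frac{1}{13}\right)\right) \left(-153\right) = \left(2 - \frac{8}{13}\right) \left(-153\right) = \frac{18}{13} \left(-153\right) = - \frac{2754}{13}$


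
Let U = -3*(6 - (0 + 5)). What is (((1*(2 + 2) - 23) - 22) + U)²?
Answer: 1936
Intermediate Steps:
U = -3 (U = -3*(6 - 1*5) = -3*(6 - 5) = -3*1 = -3)
(((1*(2 + 2) - 23) - 22) + U)² = (((1*(2 + 2) - 23) - 22) - 3)² = (((1*4 - 23) - 22) - 3)² = (((4 - 23) - 22) - 3)² = ((-19 - 22) - 3)² = (-41 - 3)² = (-44)² = 1936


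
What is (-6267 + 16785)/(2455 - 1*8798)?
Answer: -10518/6343 ≈ -1.6582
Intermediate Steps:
(-6267 + 16785)/(2455 - 1*8798) = 10518/(2455 - 8798) = 10518/(-6343) = 10518*(-1/6343) = -10518/6343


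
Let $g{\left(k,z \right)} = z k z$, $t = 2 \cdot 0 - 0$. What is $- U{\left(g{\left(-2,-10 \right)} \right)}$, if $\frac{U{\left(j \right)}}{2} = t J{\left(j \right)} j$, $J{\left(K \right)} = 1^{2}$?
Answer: $0$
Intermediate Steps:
$t = 0$ ($t = 0 + 0 = 0$)
$J{\left(K \right)} = 1$
$g{\left(k,z \right)} = k z^{2}$ ($g{\left(k,z \right)} = k z z = k z^{2}$)
$U{\left(j \right)} = 0$ ($U{\left(j \right)} = 2 \cdot 0 \cdot 1 j = 2 \cdot 0 j = 2 \cdot 0 = 0$)
$- U{\left(g{\left(-2,-10 \right)} \right)} = \left(-1\right) 0 = 0$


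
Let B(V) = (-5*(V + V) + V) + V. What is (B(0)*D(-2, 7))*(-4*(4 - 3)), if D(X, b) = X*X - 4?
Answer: 0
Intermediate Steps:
B(V) = -8*V (B(V) = (-10*V + V) + V = -9*V + V = -8*V)
D(X, b) = -4 + X**2 (D(X, b) = X**2 - 4 = -4 + X**2)
(B(0)*D(-2, 7))*(-4*(4 - 3)) = ((-8*0)*(-4 + (-2)**2))*(-4*(4 - 3)) = (0*(-4 + 4))*(-4*1) = (0*0)*(-4) = 0*(-4) = 0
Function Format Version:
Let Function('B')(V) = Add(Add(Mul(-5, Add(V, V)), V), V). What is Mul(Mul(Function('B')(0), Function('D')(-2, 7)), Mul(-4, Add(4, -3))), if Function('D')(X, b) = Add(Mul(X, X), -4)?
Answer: 0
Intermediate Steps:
Function('B')(V) = Mul(-8, V) (Function('B')(V) = Add(Add(Mul(-5, Mul(2, V)), V), V) = Add(Add(Mul(-10, V), V), V) = Add(Mul(-9, V), V) = Mul(-8, V))
Function('D')(X, b) = Add(-4, Pow(X, 2)) (Function('D')(X, b) = Add(Pow(X, 2), -4) = Add(-4, Pow(X, 2)))
Mul(Mul(Function('B')(0), Function('D')(-2, 7)), Mul(-4, Add(4, -3))) = Mul(Mul(Mul(-8, 0), Add(-4, Pow(-2, 2))), Mul(-4, Add(4, -3))) = Mul(Mul(0, Add(-4, 4)), Mul(-4, 1)) = Mul(Mul(0, 0), -4) = Mul(0, -4) = 0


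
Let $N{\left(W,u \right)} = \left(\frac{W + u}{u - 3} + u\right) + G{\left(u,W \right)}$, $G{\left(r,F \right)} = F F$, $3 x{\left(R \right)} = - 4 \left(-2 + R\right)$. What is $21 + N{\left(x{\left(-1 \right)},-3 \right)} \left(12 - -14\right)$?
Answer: $\frac{1064}{3} \approx 354.67$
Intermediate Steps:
$x{\left(R \right)} = \frac{8}{3} - \frac{4 R}{3}$ ($x{\left(R \right)} = \frac{\left(-4\right) \left(-2 + R\right)}{3} = \frac{8 - 4 R}{3} = \frac{8}{3} - \frac{4 R}{3}$)
$G{\left(r,F \right)} = F^{2}$
$N{\left(W,u \right)} = u + W^{2} + \frac{W + u}{-3 + u}$ ($N{\left(W,u \right)} = \left(\frac{W + u}{u - 3} + u\right) + W^{2} = \left(\frac{W + u}{-3 + u} + u\right) + W^{2} = \left(u + \frac{W + u}{-3 + u}\right) + W^{2} = u + W^{2} + \frac{W + u}{-3 + u}$)
$21 + N{\left(x{\left(-1 \right)},-3 \right)} \left(12 - -14\right) = 21 + \frac{\left(\frac{8}{3} - - \frac{4}{3}\right) + \left(-3\right)^{2} - 3 \left(\frac{8}{3} - - \frac{4}{3}\right)^{2} - -6 - 3 \left(\frac{8}{3} - - \frac{4}{3}\right)^{2}}{-3 - 3} \left(12 - -14\right) = 21 + \frac{\left(\frac{8}{3} + \frac{4}{3}\right) + 9 - 3 \left(\frac{8}{3} + \frac{4}{3}\right)^{2} + 6 - 3 \left(\frac{8}{3} + \frac{4}{3}\right)^{2}}{-6} \left(12 + 14\right) = 21 + - \frac{4 + 9 - 3 \cdot 4^{2} + 6 - 3 \cdot 4^{2}}{6} \cdot 26 = 21 + - \frac{4 + 9 - 48 + 6 - 48}{6} \cdot 26 = 21 + \left(- \frac{1}{6}\right) \left(-77\right) 26 = 21 + \frac{77}{6} \cdot 26 = 21 + \frac{1001}{3} = \frac{1064}{3}$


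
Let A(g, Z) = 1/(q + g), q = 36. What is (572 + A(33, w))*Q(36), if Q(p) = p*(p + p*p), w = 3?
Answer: 630872496/23 ≈ 2.7429e+7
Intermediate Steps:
Q(p) = p*(p + p**2)
A(g, Z) = 1/(36 + g)
(572 + A(33, w))*Q(36) = (572 + 1/(36 + 33))*(36**2*(1 + 36)) = (572 + 1/69)*(1296*37) = (572 + 1/69)*47952 = (39469/69)*47952 = 630872496/23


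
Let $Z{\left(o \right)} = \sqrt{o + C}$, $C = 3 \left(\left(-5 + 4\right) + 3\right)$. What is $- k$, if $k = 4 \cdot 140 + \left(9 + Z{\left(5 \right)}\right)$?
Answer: $-569 - \sqrt{11} \approx -572.32$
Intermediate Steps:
$C = 6$ ($C = 3 \left(-1 + 3\right) = 3 \cdot 2 = 6$)
$Z{\left(o \right)} = \sqrt{6 + o}$ ($Z{\left(o \right)} = \sqrt{o + 6} = \sqrt{6 + o}$)
$k = 569 + \sqrt{11}$ ($k = 4 \cdot 140 + \left(9 + \sqrt{6 + 5}\right) = 560 + \left(9 + \sqrt{11}\right) = 569 + \sqrt{11} \approx 572.32$)
$- k = - (569 + \sqrt{11}) = -569 - \sqrt{11}$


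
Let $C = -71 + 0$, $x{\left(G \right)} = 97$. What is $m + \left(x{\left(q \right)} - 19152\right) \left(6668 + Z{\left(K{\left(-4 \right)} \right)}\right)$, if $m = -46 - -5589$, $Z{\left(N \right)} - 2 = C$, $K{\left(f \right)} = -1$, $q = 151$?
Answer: $-125738402$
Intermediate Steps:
$C = -71$
$Z{\left(N \right)} = -69$ ($Z{\left(N \right)} = 2 - 71 = -69$)
$m = 5543$ ($m = -46 + 5589 = 5543$)
$m + \left(x{\left(q \right)} - 19152\right) \left(6668 + Z{\left(K{\left(-4 \right)} \right)}\right) = 5543 + \left(97 - 19152\right) \left(6668 - 69\right) = 5543 - 125743945 = -125738402$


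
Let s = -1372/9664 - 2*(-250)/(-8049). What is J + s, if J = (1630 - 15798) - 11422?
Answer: -497636935367/19446384 ≈ -25590.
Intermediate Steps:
J = -25590 (J = -14168 - 11422 = -25590)
s = -3968807/19446384 (s = -1372*1/9664 + 500*(-1/8049) = -343/2416 - 500/8049 = -3968807/19446384 ≈ -0.20409)
J + s = -25590 - 3968807/19446384 = -497636935367/19446384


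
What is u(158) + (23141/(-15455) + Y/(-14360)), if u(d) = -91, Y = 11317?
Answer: -4140636959/44386760 ≈ -93.285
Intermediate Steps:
u(158) + (23141/(-15455) + Y/(-14360)) = -91 + (23141/(-15455) + 11317/(-14360)) = -91 + (23141*(-1/15455) + 11317*(-1/14360)) = -91 + (-23141/15455 - 11317/14360) = -91 - 101441799/44386760 = -4140636959/44386760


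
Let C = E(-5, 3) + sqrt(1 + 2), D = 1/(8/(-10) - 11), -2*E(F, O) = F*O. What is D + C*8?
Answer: 3535/59 + 8*sqrt(3) ≈ 73.772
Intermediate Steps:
E(F, O) = -F*O/2
D = -5/59 (D = 1/(8*(-1/10) - 11) = 1/(-4/5 - 11) = 1/(-59/5) = -5/59 ≈ -0.084746)
C = 15/2 + sqrt(3) (C = -1/2*(-5)*3 + sqrt(1 + 2) = 15/2 + sqrt(3) ≈ 9.2321)
D + C*8 = -5/59 + (15/2 + sqrt(3))*8 = -5/59 + (60 + 8*sqrt(3)) = 3535/59 + 8*sqrt(3)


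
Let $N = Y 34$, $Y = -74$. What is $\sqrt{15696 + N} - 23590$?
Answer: $-23590 + 2 \sqrt{3295} \approx -23475.0$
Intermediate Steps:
$N = -2516$ ($N = \left(-74\right) 34 = -2516$)
$\sqrt{15696 + N} - 23590 = \sqrt{15696 - 2516} - 23590 = \sqrt{13180} - 23590 = 2 \sqrt{3295} - 23590 = -23590 + 2 \sqrt{3295}$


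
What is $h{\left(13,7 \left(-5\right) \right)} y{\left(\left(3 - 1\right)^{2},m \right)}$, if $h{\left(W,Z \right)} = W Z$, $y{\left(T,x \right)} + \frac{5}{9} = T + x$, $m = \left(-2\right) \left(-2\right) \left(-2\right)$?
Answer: $\frac{18655}{9} \approx 2072.8$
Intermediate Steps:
$m = -8$ ($m = 4 \left(-2\right) = -8$)
$y{\left(T,x \right)} = - \frac{5}{9} + T + x$ ($y{\left(T,x \right)} = - \frac{5}{9} + \left(T + x\right) = - \frac{5}{9} + T + x$)
$h{\left(13,7 \left(-5\right) \right)} y{\left(\left(3 - 1\right)^{2},m \right)} = 13 \cdot 7 \left(-5\right) \left(- \frac{5}{9} + \left(3 - 1\right)^{2} - 8\right) = 13 \left(-35\right) \left(- \frac{5}{9} + 2^{2} - 8\right) = - 455 \left(- \frac{5}{9} + 4 - 8\right) = \left(-455\right) \left(- \frac{41}{9}\right) = \frac{18655}{9}$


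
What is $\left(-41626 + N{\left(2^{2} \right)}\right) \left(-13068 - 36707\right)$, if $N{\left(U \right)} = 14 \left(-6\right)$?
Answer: $2076115250$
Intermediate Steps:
$N{\left(U \right)} = -84$
$\left(-41626 + N{\left(2^{2} \right)}\right) \left(-13068 - 36707\right) = \left(-41626 - 84\right) \left(-13068 - 36707\right) = \left(-41710\right) \left(-49775\right) = 2076115250$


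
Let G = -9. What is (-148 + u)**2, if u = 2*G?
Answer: 27556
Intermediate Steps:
u = -18 (u = 2*(-9) = -18)
(-148 + u)**2 = (-148 - 18)**2 = (-166)**2 = 27556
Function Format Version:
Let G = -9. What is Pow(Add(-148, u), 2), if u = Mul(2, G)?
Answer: 27556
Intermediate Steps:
u = -18 (u = Mul(2, -9) = -18)
Pow(Add(-148, u), 2) = Pow(Add(-148, -18), 2) = Pow(-166, 2) = 27556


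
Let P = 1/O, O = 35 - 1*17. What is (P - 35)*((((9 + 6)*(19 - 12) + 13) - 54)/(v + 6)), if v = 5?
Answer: -20128/99 ≈ -203.31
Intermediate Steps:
O = 18 (O = 35 - 17 = 18)
P = 1/18 ≈ 0.055556
(P - 35)*((((9 + 6)*(19 - 12) + 13) - 54)/(v + 6)) = (1/18 - 35)*((((9 + 6)*(19 - 12) + 13) - 54)/(5 + 6)) = -629*((15*7 + 13) - 54)/(18*11) = -629*((105 + 13) - 54)/(18*11) = -629*(118 - 54)/(18*11) = -20128/(9*11) = -629/18*64/11 = -20128/99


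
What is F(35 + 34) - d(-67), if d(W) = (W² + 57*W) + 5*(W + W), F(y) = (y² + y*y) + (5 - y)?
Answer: 9458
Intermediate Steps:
F(y) = 5 - y + 2*y² (F(y) = (y² + y²) + (5 - y) = 2*y² + (5 - y) = 5 - y + 2*y²)
d(W) = W² + 67*W (d(W) = (W² + 57*W) + 5*(2*W) = (W² + 57*W) + 10*W = W² + 67*W)
F(35 + 34) - d(-67) = (5 - (35 + 34) + 2*(35 + 34)²) - (-67)*(67 - 67) = (5 - 1*69 + 2*69²) - (-67)*0 = (5 - 69 + 2*4761) - 1*0 = (5 - 69 + 9522) + 0 = 9458 + 0 = 9458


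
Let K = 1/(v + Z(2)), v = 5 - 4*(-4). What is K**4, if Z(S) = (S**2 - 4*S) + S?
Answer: 1/130321 ≈ 7.6734e-6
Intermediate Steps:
Z(S) = S**2 - 3*S
v = 21 (v = 5 + 16 = 21)
K = 1/19 (K = 1/(21 + 2*(-3 + 2)) = 1/(21 + 2*(-1)) = 1/(21 - 2) = 1/19 ≈ 0.052632)
K**4 = (1/19)**4 = 1/130321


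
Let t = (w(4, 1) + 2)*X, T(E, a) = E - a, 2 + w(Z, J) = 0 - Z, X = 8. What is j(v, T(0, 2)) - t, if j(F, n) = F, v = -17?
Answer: 15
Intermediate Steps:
w(Z, J) = -2 - Z (w(Z, J) = -2 + (0 - Z) = -2 - Z)
t = -32 (t = ((-2 - 1*4) + 2)*8 = ((-2 - 4) + 2)*8 = (-6 + 2)*8 = -4*8 = -32)
j(v, T(0, 2)) - t = -17 - 1*(-32) = -17 + 32 = 15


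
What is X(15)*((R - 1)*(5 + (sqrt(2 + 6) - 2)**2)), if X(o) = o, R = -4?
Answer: -1275 + 600*sqrt(2) ≈ -426.47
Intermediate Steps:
X(15)*((R - 1)*(5 + (sqrt(2 + 6) - 2)**2)) = 15*((-4 - 1)*(5 + (sqrt(2 + 6) - 2)**2)) = 15*(-5*(5 + (sqrt(8) - 2)**2)) = 15*(-5*(5 + (2*sqrt(2) - 2)**2)) = 15*(-5*(5 + (-2 + 2*sqrt(2))**2)) = 15*(-25 - 5*(-2 + 2*sqrt(2))**2) = -375 - 75*(-2 + 2*sqrt(2))**2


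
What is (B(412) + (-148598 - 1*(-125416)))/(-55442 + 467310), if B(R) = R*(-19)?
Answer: -15505/205934 ≈ -0.075291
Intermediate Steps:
B(R) = -19*R
(B(412) + (-148598 - 1*(-125416)))/(-55442 + 467310) = (-19*412 + (-148598 - 1*(-125416)))/(-55442 + 467310) = (-7828 + (-148598 + 125416))/411868 = (-7828 - 23182)*(1/411868) = -31010*1/411868 = -15505/205934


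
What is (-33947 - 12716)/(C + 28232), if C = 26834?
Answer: -46663/55066 ≈ -0.84740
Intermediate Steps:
(-33947 - 12716)/(C + 28232) = (-33947 - 12716)/(26834 + 28232) = -46663/55066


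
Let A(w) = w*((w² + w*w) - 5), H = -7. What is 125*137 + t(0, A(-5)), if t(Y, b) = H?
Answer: 17118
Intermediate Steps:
A(w) = w*(-5 + 2*w²) (A(w) = w*((w² + w²) - 5) = w*(2*w² - 5) = w*(-5 + 2*w²))
t(Y, b) = -7
125*137 + t(0, A(-5)) = 125*137 - 7 = 17125 - 7 = 17118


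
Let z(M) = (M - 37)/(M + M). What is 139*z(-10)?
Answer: 6533/20 ≈ 326.65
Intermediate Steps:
z(M) = (-37 + M)/(2*M) (z(M) = (-37 + M)/((2*M)) = (-37 + M)*(1/(2*M)) = (-37 + M)/(2*M))
139*z(-10) = 139*((1/2)*(-37 - 10)/(-10)) = 139*((1/2)*(-1/10)*(-47)) = 139*(47/20) = 6533/20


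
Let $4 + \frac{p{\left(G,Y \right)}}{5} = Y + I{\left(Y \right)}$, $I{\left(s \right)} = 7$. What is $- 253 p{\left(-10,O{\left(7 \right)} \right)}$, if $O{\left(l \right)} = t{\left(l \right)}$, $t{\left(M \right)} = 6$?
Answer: $-11385$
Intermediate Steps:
$O{\left(l \right)} = 6$
$p{\left(G,Y \right)} = 15 + 5 Y$ ($p{\left(G,Y \right)} = -20 + 5 \left(Y + 7\right) = -20 + 5 \left(7 + Y\right) = -20 + \left(35 + 5 Y\right) = 15 + 5 Y$)
$- 253 p{\left(-10,O{\left(7 \right)} \right)} = - 253 \left(15 + 5 \cdot 6\right) = - 253 \left(15 + 30\right) = \left(-253\right) 45 = -11385$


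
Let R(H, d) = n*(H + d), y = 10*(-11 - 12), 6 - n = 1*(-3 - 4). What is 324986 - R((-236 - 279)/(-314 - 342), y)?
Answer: 215145561/656 ≈ 3.2797e+5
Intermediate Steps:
n = 13 (n = 6 - (-3 - 4) = 6 - (-7) = 6 - 1*(-7) = 6 + 7 = 13)
y = -230 (y = 10*(-23) = -230)
R(H, d) = 13*H + 13*d (R(H, d) = 13*(H + d) = 13*H + 13*d)
324986 - R((-236 - 279)/(-314 - 342), y) = 324986 - (13*((-236 - 279)/(-314 - 342)) + 13*(-230)) = 324986 - (13*(-515/(-656)) - 2990) = 324986 - (13*(-515*(-1/656)) - 2990) = 324986 - (13*(515/656) - 2990) = 324986 - (6695/656 - 2990) = 324986 - 1*(-1954745/656) = 324986 + 1954745/656 = 215145561/656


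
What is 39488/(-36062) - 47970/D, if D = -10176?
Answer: 110672021/30580576 ≈ 3.6190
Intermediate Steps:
39488/(-36062) - 47970/D = 39488/(-36062) - 47970/(-10176) = 39488*(-1/36062) - 47970*(-1/10176) = -19744/18031 + 7995/1696 = 110672021/30580576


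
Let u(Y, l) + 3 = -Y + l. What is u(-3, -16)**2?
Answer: 256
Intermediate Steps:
u(Y, l) = -3 + l - Y (u(Y, l) = -3 + (-Y + l) = -3 + (l - Y) = -3 + l - Y)
u(-3, -16)**2 = (-3 - 16 - 1*(-3))**2 = (-3 - 16 + 3)**2 = (-16)**2 = 256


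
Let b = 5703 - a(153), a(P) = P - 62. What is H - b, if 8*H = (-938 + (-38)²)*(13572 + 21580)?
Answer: 2217752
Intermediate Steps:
a(P) = -62 + P
b = 5612 (b = 5703 - (-62 + 153) = 5703 - 1*91 = 5703 - 91 = 5612)
H = 2223364 (H = ((-938 + (-38)²)*(13572 + 21580))/8 = ((-938 + 1444)*35152)/8 = (506*35152)/8 = (⅛)*17786912 = 2223364)
H - b = 2223364 - 1*5612 = 2223364 - 5612 = 2217752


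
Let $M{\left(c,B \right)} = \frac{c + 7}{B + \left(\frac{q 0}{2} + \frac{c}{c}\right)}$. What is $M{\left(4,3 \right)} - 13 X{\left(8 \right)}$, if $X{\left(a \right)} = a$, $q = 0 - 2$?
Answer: $- \frac{405}{4} \approx -101.25$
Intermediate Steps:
$q = -2$
$M{\left(c,B \right)} = \frac{7 + c}{1 + B}$ ($M{\left(c,B \right)} = \frac{c + 7}{B + \left(\frac{\left(-2\right) 0}{2} + \frac{c}{c}\right)} = \frac{7 + c}{B + \left(0 \cdot \frac{1}{2} + 1\right)} = \frac{7 + c}{B + \left(0 + 1\right)} = \frac{7 + c}{B + 1} = \frac{7 + c}{1 + B}$)
$M{\left(4,3 \right)} - 13 X{\left(8 \right)} = \frac{7 + 4}{1 + 3} - 104 = \frac{1}{4} \cdot 11 - 104 = \frac{11}{4} - 104 = - \frac{405}{4}$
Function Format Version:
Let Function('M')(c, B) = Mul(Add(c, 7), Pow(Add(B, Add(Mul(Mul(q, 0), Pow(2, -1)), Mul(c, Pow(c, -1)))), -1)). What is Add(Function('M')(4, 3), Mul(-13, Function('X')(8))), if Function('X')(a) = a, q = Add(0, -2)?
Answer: Rational(-405, 4) ≈ -101.25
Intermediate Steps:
q = -2
Function('M')(c, B) = Mul(Pow(Add(1, B), -1), Add(7, c)) (Function('M')(c, B) = Mul(Add(c, 7), Pow(Add(B, Add(Mul(Mul(-2, 0), Pow(2, -1)), Mul(c, Pow(c, -1)))), -1)) = Mul(Add(7, c), Pow(Add(B, Add(Mul(0, Rational(1, 2)), 1)), -1)) = Mul(Add(7, c), Pow(Add(B, Add(0, 1)), -1)) = Mul(Add(7, c), Pow(Add(B, 1), -1)) = Mul(Add(7, c), Pow(Add(1, B), -1)) = Mul(Pow(Add(1, B), -1), Add(7, c)))
Add(Function('M')(4, 3), Mul(-13, Function('X')(8))) = Add(Mul(Pow(Add(1, 3), -1), Add(7, 4)), Mul(-13, 8)) = Add(Mul(Pow(4, -1), 11), -104) = Add(Mul(Rational(1, 4), 11), -104) = Add(Rational(11, 4), -104) = Rational(-405, 4)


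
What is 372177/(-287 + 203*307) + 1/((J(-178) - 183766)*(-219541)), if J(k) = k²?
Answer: 3019031316863/503208389313 ≈ 5.9996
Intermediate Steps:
372177/(-287 + 203*307) + 1/((J(-178) - 183766)*(-219541)) = 372177/(-287 + 203*307) + 1/((-178)² - 183766*(-219541)) = 372177/(-287 + 62321) - 1/219541/(31684 - 183766) = 372177/62034 - 1/219541/(-152082) = 372177*(1/62034) - 1/152082*(-1/219541) = 124059/20678 + 1/33388234362 = 3019031316863/503208389313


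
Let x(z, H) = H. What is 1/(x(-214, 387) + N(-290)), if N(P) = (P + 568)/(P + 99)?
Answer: 191/73639 ≈ 0.0025937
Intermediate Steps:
N(P) = (568 + P)/(99 + P)
1/(x(-214, 387) + N(-290)) = 1/(387 + (568 - 290)/(99 - 290)) = 1/(387 + 278/(-191)) = 1/(387 - 1/191*278) = 1/(387 - 278/191) = 1/(73639/191) = 191/73639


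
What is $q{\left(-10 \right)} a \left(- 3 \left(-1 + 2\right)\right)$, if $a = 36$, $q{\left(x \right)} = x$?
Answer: $1080$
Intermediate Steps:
$q{\left(-10 \right)} a \left(- 3 \left(-1 + 2\right)\right) = \left(-10\right) 36 \left(- 3 \left(-1 + 2\right)\right) = - 360 \left(\left(-3\right) 1\right) = \left(-360\right) \left(-3\right) = 1080$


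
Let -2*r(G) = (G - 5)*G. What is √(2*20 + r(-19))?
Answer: 2*I*√47 ≈ 13.711*I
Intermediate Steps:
r(G) = -G*(-5 + G)/2 (r(G) = -(G - 5)*G/2 = -(-5 + G)*G/2 = -G*(-5 + G)/2)
√(2*20 + r(-19)) = √(2*20 + (½)*(-19)*(5 - 1*(-19))) = √(40 + (½)*(-19)*(5 + 19)) = √(40 + (½)*(-19)*24) = √(40 - 228) = √(-188) = 2*I*√47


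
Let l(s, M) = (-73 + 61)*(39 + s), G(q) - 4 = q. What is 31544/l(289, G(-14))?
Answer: -3943/492 ≈ -8.0142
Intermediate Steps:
G(q) = 4 + q
l(s, M) = -468 - 12*s (l(s, M) = -12*(39 + s) = -468 - 12*s)
31544/l(289, G(-14)) = 31544/(-468 - 12*289) = 31544/(-468 - 3468) = 31544/(-3936) = 31544*(-1/3936) = -3943/492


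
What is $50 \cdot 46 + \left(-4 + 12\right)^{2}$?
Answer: $2364$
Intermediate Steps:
$50 \cdot 46 + \left(-4 + 12\right)^{2} = 2300 + 8^{2} = 2300 + 64 = 2364$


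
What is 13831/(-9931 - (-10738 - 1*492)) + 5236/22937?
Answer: 324043211/29795163 ≈ 10.876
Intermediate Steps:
13831/(-9931 - (-10738 - 1*492)) + 5236/22937 = 13831/(-9931 - (-10738 - 492)) + 5236*(1/22937) = 13831/(-9931 - 1*(-11230)) + 5236/22937 = 13831/(-9931 + 11230) + 5236/22937 = 13831/1299 + 5236/22937 = 324043211/29795163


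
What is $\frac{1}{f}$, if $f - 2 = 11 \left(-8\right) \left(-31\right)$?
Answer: $\frac{1}{2730} \approx 0.0003663$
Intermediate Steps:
$f = 2730$ ($f = 2 + 11 \left(-8\right) \left(-31\right) = 2 - -2728 = 2 + 2728 = 2730$)
$\frac{1}{f} = \frac{1}{2730}$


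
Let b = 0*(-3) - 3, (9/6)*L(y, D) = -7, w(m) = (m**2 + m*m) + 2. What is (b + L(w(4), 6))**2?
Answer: 529/9 ≈ 58.778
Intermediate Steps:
w(m) = 2 + 2*m**2 (w(m) = (m**2 + m**2) + 2 = 2*m**2 + 2 = 2 + 2*m**2)
L(y, D) = -14/3 (L(y, D) = (2/3)*(-7) = -14/3)
b = -3 (b = 0 - 3 = -3)
(b + L(w(4), 6))**2 = (-3 - 14/3)**2 = (-23/3)**2 = 529/9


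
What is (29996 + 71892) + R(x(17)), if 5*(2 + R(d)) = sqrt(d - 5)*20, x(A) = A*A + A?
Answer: 101886 + 4*sqrt(301) ≈ 1.0196e+5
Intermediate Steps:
x(A) = A + A**2 (x(A) = A**2 + A = A + A**2)
R(d) = -2 + 4*sqrt(-5 + d) (R(d) = -2 + (sqrt(d - 5)*20)/5 = -2 + (sqrt(-5 + d)*20)/5 = -2 + (20*sqrt(-5 + d))/5 = -2 + 4*sqrt(-5 + d))
(29996 + 71892) + R(x(17)) = (29996 + 71892) + (-2 + 4*sqrt(-5 + 17*(1 + 17))) = 101888 + (-2 + 4*sqrt(-5 + 17*18)) = 101888 + (-2 + 4*sqrt(-5 + 306)) = 101888 + (-2 + 4*sqrt(301)) = 101886 + 4*sqrt(301)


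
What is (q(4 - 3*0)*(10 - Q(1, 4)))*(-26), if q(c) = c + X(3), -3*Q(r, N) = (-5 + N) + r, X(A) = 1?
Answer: -1300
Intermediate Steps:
Q(r, N) = 5/3 - N/3 - r/3 (Q(r, N) = -((-5 + N) + r)/3 = -(-5 + N + r)/3 = 5/3 - N/3 - r/3)
q(c) = 1 + c (q(c) = c + 1 = 1 + c)
(q(4 - 3*0)*(10 - Q(1, 4)))*(-26) = ((1 + (4 - 3*0))*(10 - (5/3 - ⅓*4 - ⅓*1)))*(-26) = ((1 + (4 + 0))*(10 - (5/3 - 4/3 - ⅓)))*(-26) = ((1 + 4)*(10 - 1*0))*(-26) = (5*(10 + 0))*(-26) = (5*10)*(-26) = 50*(-26) = -1300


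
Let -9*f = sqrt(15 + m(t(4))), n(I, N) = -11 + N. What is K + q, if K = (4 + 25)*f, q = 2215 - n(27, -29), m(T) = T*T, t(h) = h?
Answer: 2255 - 29*sqrt(31)/9 ≈ 2237.1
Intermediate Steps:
m(T) = T**2
f = -sqrt(31)/9 (f = -sqrt(15 + 4**2)/9 = -sqrt(15 + 16)/9 = -sqrt(31)/9 ≈ -0.61864)
q = 2255 (q = 2215 - (-11 - 29) = 2215 - 1*(-40) = 2215 + 40 = 2255)
K = -29*sqrt(31)/9 (K = (4 + 25)*(-sqrt(31)/9) = 29*(-sqrt(31)/9) = -29*sqrt(31)/9 ≈ -17.941)
K + q = -29*sqrt(31)/9 + 2255 = 2255 - 29*sqrt(31)/9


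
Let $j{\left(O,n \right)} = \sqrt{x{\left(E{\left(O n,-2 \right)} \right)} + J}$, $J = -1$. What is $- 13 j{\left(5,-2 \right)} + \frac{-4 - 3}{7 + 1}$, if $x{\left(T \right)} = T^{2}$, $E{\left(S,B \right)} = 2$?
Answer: $- \frac{7}{8} - 13 \sqrt{3} \approx -23.392$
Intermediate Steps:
$j{\left(O,n \right)} = \sqrt{3}$ ($j{\left(O,n \right)} = \sqrt{2^{2} - 1} = \sqrt{4 - 1} = \sqrt{3}$)
$- 13 j{\left(5,-2 \right)} + \frac{-4 - 3}{7 + 1} = - 13 \sqrt{3} + \frac{-4 - 3}{7 + 1} = - 13 \sqrt{3} - \frac{7}{8} = - \frac{7}{8} - 13 \sqrt{3}$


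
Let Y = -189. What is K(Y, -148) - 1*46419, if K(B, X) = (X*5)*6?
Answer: -50859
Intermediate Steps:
K(B, X) = 30*X (K(B, X) = (5*X)*6 = 30*X)
K(Y, -148) - 1*46419 = 30*(-148) - 1*46419 = -4440 - 46419 = -50859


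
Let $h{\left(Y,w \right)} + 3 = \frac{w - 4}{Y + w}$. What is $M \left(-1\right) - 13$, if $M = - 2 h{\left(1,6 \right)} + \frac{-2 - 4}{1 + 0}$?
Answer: $- \frac{87}{7} \approx -12.429$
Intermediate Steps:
$h{\left(Y,w \right)} = -3 + \frac{-4 + w}{Y + w}$ ($h{\left(Y,w \right)} = -3 + \frac{w - 4}{Y + w} = -3 + \frac{-4 + w}{Y + w}$)
$M = - \frac{4}{7}$ ($M = - 2 \frac{-4 - 3 - 12}{1 + 6} + \frac{-2 - 4}{1 + 0} = - 2 \frac{-4 - 3 - 12}{7} - \frac{6}{1} = - 2 \cdot \frac{1}{7} \left(-19\right) - 6 = \left(-2\right) \left(- \frac{19}{7}\right) - 6 = \frac{38}{7} - 6 = - \frac{4}{7} \approx -0.57143$)
$M \left(-1\right) - 13 = \left(- \frac{4}{7}\right) \left(-1\right) - 13 = \frac{4}{7} - 13 = - \frac{87}{7}$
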